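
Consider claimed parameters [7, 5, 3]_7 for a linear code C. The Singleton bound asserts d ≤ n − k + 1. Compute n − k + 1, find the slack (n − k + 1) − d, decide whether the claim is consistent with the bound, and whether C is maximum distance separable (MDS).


Singleton RHS = n − k + 1 = 3, slack = 0, bound satisfied, MDS.

Singleton bound: d ≤ n − k + 1.
Here n = 7, k = 5, so n − k + 1 = 3.
Given d = 3, check d ≤ 3: YES.
Slack = (n − k + 1) − d = 0.
The code is MDS (slack = 0).
Description: the claimed parameters are [7, 5, 3]_7; such a code would be MDS (meets Singleton bound).


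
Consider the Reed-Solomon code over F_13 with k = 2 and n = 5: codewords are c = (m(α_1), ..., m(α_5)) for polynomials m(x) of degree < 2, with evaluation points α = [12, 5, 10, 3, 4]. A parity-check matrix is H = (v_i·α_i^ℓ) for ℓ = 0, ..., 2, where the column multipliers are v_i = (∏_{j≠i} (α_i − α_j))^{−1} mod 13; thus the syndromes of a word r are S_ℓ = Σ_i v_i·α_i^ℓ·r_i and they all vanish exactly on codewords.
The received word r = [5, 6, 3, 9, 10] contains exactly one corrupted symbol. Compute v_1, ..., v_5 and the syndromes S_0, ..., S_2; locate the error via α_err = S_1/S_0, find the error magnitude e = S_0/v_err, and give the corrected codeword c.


S = (12, 8, 1), error at position 2, error magnitude e = 8, c = [5, 11, 3, 9, 10].

Step 1: column multipliers v_i = (∏_{j≠i}(α_i − α_j))^{−1} mod 13.
  i = 1 (α = 12): (12−5)(12−10)(12−3)(12−4) = 7·2·9·8 = 1008 ≡ 7, so v_1 = 7^{−1} = 2 (mod 13).
  i = 2 (α = 5): (5−12)(5−10)(5−3)(5−4) = (−7)·(−5)·2·1 = 70 ≡ 5, so v_2 = 5^{−1} = 8 (mod 13).
  i = 3 (α = 10): (10−12)(10−5)(10−3)(10−4) = (−2)·5·7·6 = −420 ≡ 9, so v_3 = 9^{−1} = 3 (mod 13).
  i = 4 (α = 3): (3−12)(3−5)(3−10)(3−4) = (−9)·(−2)·(−7)·(−1) = 126 ≡ 9, so v_4 = 9^{−1} = 3 (mod 13).
  i = 5 (α = 4): (4−12)(4−5)(4−10)(4−3) = (−8)·(−1)·(−6)·1 = −48 ≡ 4, so v_5 = 4^{−1} = 10 (mod 13).
  v = [2, 8, 3, 3, 10].
Step 2: syndromes of r = [5, 6, 3, 9, 10] (all sums mod 13).
  S_0 = Σ v_i r_i = 2·5 + 8·6 + 3·3 + 3·9 + 10·10 = 194 ≡ 12.
  S_1 = Σ v_i α_i r_i = 2·12·5 + 8·5·6 + 3·10·3 + 3·3·9 + 10·4·10 = 931 ≡ 8.
  α_i^2 mod 13 = [1, 12, 9, 9, 3].
  S_2 = Σ v_i α_i^2 r_i = 2·1·5 + 8·12·6 + 3·9·3 + 3·9·9 + 10·3·10 = 1210 ≡ 1.
  S = (12, 8, 1) ≠ 0, so r is not a codeword (an error is present).
Step 3: locate the error. For a single error e at position i, S_ℓ = v_i·e·α_i^ℓ, so α_err = S_1/S_0.
  S_0^{−1} = 12^{−1} = 12 (mod 13), so α_err = 8·12 = 96 ≡ 5 = α_2. Error position i = 2.
  Consistency check: S_2/S_1 = 1·5 = 5 ≡ 5 = α_err ✓ (single-error assumption holds).
Step 4: error magnitude e = S_0/v_2 = S_0·∏_{j≠2}(α_2 − α_j) = 12·5 = 60 ≡ 8 (mod 13).
Step 5: correct position 2: c_2 = r_2 − e = 6 − 8 ≡ 11 (mod 13). Hence c = [5, 11, 3, 9, 10].
  Check: interpolating c through the α_i gives m(x) = 6 + 1·x (degree < 2) with m(α_i) = c_i for every i, so c is indeed a codeword.


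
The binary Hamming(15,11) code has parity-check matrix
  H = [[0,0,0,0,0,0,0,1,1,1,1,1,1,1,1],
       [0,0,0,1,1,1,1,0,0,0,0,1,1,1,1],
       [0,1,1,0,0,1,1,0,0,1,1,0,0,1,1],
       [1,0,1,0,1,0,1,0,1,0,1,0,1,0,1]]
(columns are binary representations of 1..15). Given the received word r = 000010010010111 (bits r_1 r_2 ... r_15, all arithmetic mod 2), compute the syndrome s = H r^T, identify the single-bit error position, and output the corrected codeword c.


s = (1, 0, 1, 0)^T, error position = 10, corrected codeword c = 000010010110111

Compute s = H r^T mod 2 one row at a time:
  s_1 = 1 + 0 + 0 + 1 + 0 + 1 + 1 + 1 = 5 ≡ 1 (mod 2).
  s_2 = 0 + 1 + 0 + 0 + 0 + 1 + 1 + 1 = 4 ≡ 0 (mod 2).
  s_3 = 0 + 0 + 0 + 0 + 0 + 1 + 1 + 1 = 3 ≡ 1 (mod 2).
  s_4 = 0 + 0 + 1 + 0 + 0 + 1 + 1 + 1 = 4 ≡ 0 (mod 2).
s = (1, 0, 1, 0)^T — this equals column 10 of H (binary 1010), so error is at position 10.
Correct: flip bit 10 of r = 000010010010111 to get c = 000010010110111.


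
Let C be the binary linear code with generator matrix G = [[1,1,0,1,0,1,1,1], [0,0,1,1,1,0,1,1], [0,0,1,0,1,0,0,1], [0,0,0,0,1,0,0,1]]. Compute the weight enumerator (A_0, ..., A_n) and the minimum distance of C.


Weight distribution: A_0 = 1, A_1 = 1, A_2 = 2, A_3 = 2, A_4 = 3, A_5 = 3, A_6 = 2, A_7 = 2. Minimum distance d = 1.

Enumerate all 2^4 = 16 messages m ∈ F_2^4.
For each, compute codeword c = mG in F_2^8, then tally its weight.
  m = 0000 → c = 00000000, weight = 0.
  m = 1000 → c = 11010111, weight = 6.
  m = 0100 → c = 00111011, weight = 5.
  m = 1100 → c = 11101100, weight = 5.
  m = 0010 → c = 00101001, weight = 3.
  m = 1010 → c = 11111110, weight = 7.
  m = 0110 → c = 00010010, weight = 2.
  m = 1110 → c = 11000101, weight = 4.
  m = 0001 → c = 00001001, weight = 2.
  m = 1001 → c = 11011110, weight = 6.
  m = 0101 → c = 00110010, weight = 3.
  m = 1101 → c = 11100101, weight = 5.
  m = 0011 → c = 00100000, weight = 1.
  m = 1011 → c = 11110111, weight = 7.
  m = 0111 → c = 00011011, weight = 4.
  m = 1111 → c = 11001100, weight = 4.
Tally weights:
  weight 0: 1 codewords.
  weight 1: 1 codewords.
  weight 2: 2 codewords.
  weight 3: 2 codewords.
  weight 4: 3 codewords.
  weight 5: 3 codewords.
  weight 6: 2 codewords.
  weight 7: 2 codewords.
Minimum distance d = smallest w > 0 with A_w > 0 = 1.
Sanity: Σ A_w = 16 = 2^4 = 16 ✓.


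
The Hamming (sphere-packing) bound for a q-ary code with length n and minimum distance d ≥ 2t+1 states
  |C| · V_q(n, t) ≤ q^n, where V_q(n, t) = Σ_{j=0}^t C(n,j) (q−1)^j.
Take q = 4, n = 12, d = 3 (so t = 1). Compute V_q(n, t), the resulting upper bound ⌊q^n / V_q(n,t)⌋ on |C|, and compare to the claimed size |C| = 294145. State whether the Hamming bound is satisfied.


V_q(n, t) = 37, q^n = 16777216, Hamming bound = 453438, |C| = 294145 ≤ bound (satisfied).

Step 1: Compute V_q(n, t) = Σ_{j=0}^1 C(n, j) (q−1)^j.
  j = 0: C(12,0)·(3)^0 = 1·1 = 1.
  j = 1: C(12,1)·(3)^1 = 12·3 = 36.
  V_q(n, t) = 1 + 36 = 37.
Step 2: q^n = 4^12 = 16777216.
Step 3: Hamming bound ⌊q^n / V_q(n,t)⌋ = ⌊16777216/37⌋ = 453438.
Step 4: Compare |C| = 294145 to 453438: satisfied.
The claimed |C| lies below the Hamming bound.


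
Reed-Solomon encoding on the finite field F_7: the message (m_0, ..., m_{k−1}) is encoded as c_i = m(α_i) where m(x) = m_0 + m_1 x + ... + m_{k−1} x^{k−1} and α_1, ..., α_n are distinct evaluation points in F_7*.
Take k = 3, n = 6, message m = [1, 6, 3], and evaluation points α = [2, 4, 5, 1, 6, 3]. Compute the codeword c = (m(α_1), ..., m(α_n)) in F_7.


c = [4, 3, 1, 3, 5, 4]

Message polynomial: m(x) = 1 + 6·x + 3·x^2 (mod 7).
For each evaluation point α_i, compute m(α_i) mod 7:
  α_1 = 2: Horner steps 3 → 5 → 4, so m(2) = 4.
  α_2 = 4: Horner steps 3 → 4 → 3, so m(4) = 3.
  α_3 = 5: Horner steps 3 → 0 → 1, so m(5) = 1.
  α_4 = 1: Horner steps 3 → 2 → 3, so m(1) = 3.
  α_5 = 6: Horner steps 3 → 3 → 5, so m(6) = 5.
  α_6 = 3: Horner steps 3 → 1 → 4, so m(3) = 4.
Codeword c = [4, 3, 1, 3, 5, 4] ∈ F_7^6.


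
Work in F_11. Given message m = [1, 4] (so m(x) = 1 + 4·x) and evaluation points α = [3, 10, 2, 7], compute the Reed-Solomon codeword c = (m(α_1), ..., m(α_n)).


c = [2, 8, 9, 7]

Message polynomial: m(x) = 1 + 4·x (mod 11).
For each evaluation point α_i, compute m(α_i) mod 11:
  α_1 = 3: Horner steps 4 → 2, so m(3) = 2.
  α_2 = 10: Horner steps 4 → 8, so m(10) = 8.
  α_3 = 2: Horner steps 4 → 9, so m(2) = 9.
  α_4 = 7: Horner steps 4 → 7, so m(7) = 7.
Codeword c = [2, 8, 9, 7] ∈ F_11^4.


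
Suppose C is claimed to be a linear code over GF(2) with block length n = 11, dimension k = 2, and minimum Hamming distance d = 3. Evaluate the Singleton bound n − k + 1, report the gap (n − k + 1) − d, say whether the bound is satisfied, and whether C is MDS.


Singleton RHS = n − k + 1 = 10, slack = 7, bound satisfied, not MDS.

Singleton bound: d ≤ n − k + 1.
Here n = 11, k = 2, so n − k + 1 = 10.
Given d = 3, check d ≤ 10: YES.
Slack = (n − k + 1) − d = 7.
The code is NOT MDS (slack = 7 > 0).
Description: the claimed parameters are [11, 2, 3]_2; such a code would be non-MDS.


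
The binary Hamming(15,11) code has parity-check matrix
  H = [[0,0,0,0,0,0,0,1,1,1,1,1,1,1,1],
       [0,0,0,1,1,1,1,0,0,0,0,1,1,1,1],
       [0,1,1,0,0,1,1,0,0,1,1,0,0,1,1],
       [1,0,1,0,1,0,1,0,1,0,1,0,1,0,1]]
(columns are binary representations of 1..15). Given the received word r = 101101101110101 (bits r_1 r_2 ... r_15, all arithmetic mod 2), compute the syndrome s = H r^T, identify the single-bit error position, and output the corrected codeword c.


s = (1, 1, 0, 1)^T, error position = 13, corrected codeword c = 101101101110001

Compute s = H r^T mod 2 one row at a time:
  s_1 = 0 + 1 + 1 + 1 + 0 + 1 + 0 + 1 = 5 ≡ 1 (mod 2).
  s_2 = 1 + 0 + 1 + 1 + 0 + 1 + 0 + 1 = 5 ≡ 1 (mod 2).
  s_3 = 0 + 1 + 1 + 1 + 1 + 1 + 0 + 1 = 6 ≡ 0 (mod 2).
  s_4 = 1 + 1 + 0 + 1 + 1 + 1 + 1 + 1 = 7 ≡ 1 (mod 2).
s = (1, 1, 0, 1)^T — this equals column 13 of H (binary 1101), so error is at position 13.
Correct: flip bit 13 of r = 101101101110101 to get c = 101101101110001.


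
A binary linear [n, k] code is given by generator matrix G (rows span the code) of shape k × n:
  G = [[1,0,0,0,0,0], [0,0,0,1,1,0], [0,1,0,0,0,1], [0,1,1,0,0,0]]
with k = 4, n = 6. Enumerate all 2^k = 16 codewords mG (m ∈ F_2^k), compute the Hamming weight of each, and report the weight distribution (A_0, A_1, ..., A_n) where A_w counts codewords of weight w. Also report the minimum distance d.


Weight distribution: A_0 = 1, A_1 = 1, A_2 = 4, A_3 = 4, A_4 = 3, A_5 = 3. Minimum distance d = 1.

Enumerate all 2^4 = 16 messages m ∈ F_2^4.
For each, compute codeword c = mG in F_2^6, then tally its weight.
  m = 0000 → c = 000000, weight = 0.
  m = 1000 → c = 100000, weight = 1.
  m = 0100 → c = 000110, weight = 2.
  m = 1100 → c = 100110, weight = 3.
  m = 0010 → c = 010001, weight = 2.
  m = 1010 → c = 110001, weight = 3.
  m = 0110 → c = 010111, weight = 4.
  m = 1110 → c = 110111, weight = 5.
  m = 0001 → c = 011000, weight = 2.
  m = 1001 → c = 111000, weight = 3.
  m = 0101 → c = 011110, weight = 4.
  m = 1101 → c = 111110, weight = 5.
  m = 0011 → c = 001001, weight = 2.
  m = 1011 → c = 101001, weight = 3.
  m = 0111 → c = 001111, weight = 4.
  m = 1111 → c = 101111, weight = 5.
Tally weights:
  weight 0: 1 codewords.
  weight 1: 1 codewords.
  weight 2: 4 codewords.
  weight 3: 4 codewords.
  weight 4: 3 codewords.
  weight 5: 3 codewords.
Minimum distance d = smallest w > 0 with A_w > 0 = 1.
Sanity: Σ A_w = 16 = 2^4 = 16 ✓.


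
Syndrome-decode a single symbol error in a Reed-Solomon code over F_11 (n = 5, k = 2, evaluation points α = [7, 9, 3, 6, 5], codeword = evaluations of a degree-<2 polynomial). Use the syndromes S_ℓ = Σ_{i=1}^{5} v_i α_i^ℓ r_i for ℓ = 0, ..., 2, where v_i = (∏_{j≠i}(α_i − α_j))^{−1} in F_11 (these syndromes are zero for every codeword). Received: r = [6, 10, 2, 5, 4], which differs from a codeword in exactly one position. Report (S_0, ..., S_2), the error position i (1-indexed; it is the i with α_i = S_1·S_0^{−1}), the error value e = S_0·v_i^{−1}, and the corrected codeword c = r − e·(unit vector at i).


S = (2, 7, 8), error at position 2, error magnitude e = 2, c = [6, 8, 2, 5, 4].

Step 1: column multipliers v_i = (∏_{j≠i}(α_i − α_j))^{−1} mod 11.
  i = 1 (α = 7): (7−9)(7−3)(7−6)(7−5) = (−2)·4·1·2 = −16 ≡ 6, so v_1 = 6^{−1} = 2 (mod 11).
  i = 2 (α = 9): (9−7)(9−3)(9−6)(9−5) = 2·6·3·4 = 144 ≡ 1, so v_2 = 1^{−1} = 1 (mod 11).
  i = 3 (α = 3): (3−7)(3−9)(3−6)(3−5) = (−4)·(−6)·(−3)·(−2) = 144 ≡ 1, so v_3 = 1^{−1} = 1 (mod 11).
  i = 4 (α = 6): (6−7)(6−9)(6−3)(6−5) = (−1)·(−3)·3·1 = 9 ≡ 9, so v_4 = 9^{−1} = 5 (mod 11).
  i = 5 (α = 5): (5−7)(5−9)(5−3)(5−6) = (−2)·(−4)·2·(−1) = −16 ≡ 6, so v_5 = 6^{−1} = 2 (mod 11).
  v = [2, 1, 1, 5, 2].
Step 2: syndromes of r = [6, 10, 2, 5, 4] (all sums mod 11).
  S_0 = Σ v_i r_i = 2·6 + 1·10 + 1·2 + 5·5 + 2·4 = 57 ≡ 2.
  S_1 = Σ v_i α_i r_i = 2·7·6 + 1·9·10 + 1·3·2 + 5·6·5 + 2·5·4 = 370 ≡ 7.
  α_i^2 mod 11 = [5, 4, 9, 3, 3].
  S_2 = Σ v_i α_i^2 r_i = 2·5·6 + 1·4·10 + 1·9·2 + 5·3·5 + 2·3·4 = 217 ≡ 8.
  S = (2, 7, 8) ≠ 0, so r is not a codeword (an error is present).
Step 3: locate the error. For a single error e at position i, S_ℓ = v_i·e·α_i^ℓ, so α_err = S_1/S_0.
  S_0^{−1} = 2^{−1} = 6 (mod 11), so α_err = 7·6 = 42 ≡ 9 = α_2. Error position i = 2.
  Consistency check: S_2/S_1 = 8·8 = 64 ≡ 9 = α_err ✓ (single-error assumption holds).
Step 4: error magnitude e = S_0/v_2 = S_0·∏_{j≠2}(α_2 − α_j) = 2·1 = 2 ≡ 2 (mod 11).
Step 5: correct position 2: c_2 = r_2 − e = 10 − 2 ≡ 8 (mod 11). Hence c = [6, 8, 2, 5, 4].
  Check: interpolating c through the α_i gives m(x) = 10 + 1·x (degree < 2) with m(α_i) = c_i for every i, so c is indeed a codeword.


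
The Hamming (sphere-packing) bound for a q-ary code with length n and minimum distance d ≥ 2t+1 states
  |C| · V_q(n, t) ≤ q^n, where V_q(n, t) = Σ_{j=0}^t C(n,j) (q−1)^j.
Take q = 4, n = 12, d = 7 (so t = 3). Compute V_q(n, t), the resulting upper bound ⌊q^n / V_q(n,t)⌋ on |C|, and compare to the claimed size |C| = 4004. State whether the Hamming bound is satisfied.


V_q(n, t) = 6571, q^n = 16777216, Hamming bound = 2553, |C| = 4004 > bound (violated).

Step 1: Compute V_q(n, t) = Σ_{j=0}^3 C(n, j) (q−1)^j.
  j = 0: C(12,0)·(3)^0 = 1·1 = 1.
  j = 1: C(12,1)·(3)^1 = 12·3 = 36.
  j = 2: C(12,2)·(3)^2 = 66·9 = 594.
  j = 3: C(12,3)·(3)^3 = 220·27 = 5940.
  V_q(n, t) = 1 + 36 + 594 + 5940 = 6571.
Step 2: q^n = 4^12 = 16777216.
Step 3: Hamming bound ⌊q^n / V_q(n,t)⌋ = ⌊16777216/6571⌋ = 2553.
Step 4: Compare |C| = 4004 to 2553: violated.
The claimed |C| lies above the Hamming bound, so no 4-ary code of length 12 with d ≥ 7 can have 4004 codewords.


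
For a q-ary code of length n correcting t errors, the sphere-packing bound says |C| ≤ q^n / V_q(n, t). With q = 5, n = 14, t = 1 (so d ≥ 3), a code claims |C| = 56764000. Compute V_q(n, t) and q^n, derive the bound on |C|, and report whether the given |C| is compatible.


V_q(n, t) = 57, q^n = 6103515625, Hamming bound = 107079221, |C| = 56764000 ≤ bound (satisfied).

Step 1: Compute V_q(n, t) = Σ_{j=0}^1 C(n, j) (q−1)^j.
  j = 0: C(14,0)·(4)^0 = 1·1 = 1.
  j = 1: C(14,1)·(4)^1 = 14·4 = 56.
  V_q(n, t) = 1 + 56 = 57.
Step 2: q^n = 5^14 = 6103515625.
Step 3: Hamming bound ⌊q^n / V_q(n,t)⌋ = ⌊6103515625/57⌋ = 107079221.
Step 4: Compare |C| = 56764000 to 107079221: satisfied.
The claimed |C| lies below the Hamming bound.


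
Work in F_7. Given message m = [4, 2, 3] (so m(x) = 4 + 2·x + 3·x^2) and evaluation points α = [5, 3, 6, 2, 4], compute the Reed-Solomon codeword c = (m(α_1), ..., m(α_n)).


c = [5, 2, 5, 6, 4]

Message polynomial: m(x) = 4 + 2·x + 3·x^2 (mod 7).
For each evaluation point α_i, compute m(α_i) mod 7:
  α_1 = 5: Horner steps 3 → 3 → 5, so m(5) = 5.
  α_2 = 3: Horner steps 3 → 4 → 2, so m(3) = 2.
  α_3 = 6: Horner steps 3 → 6 → 5, so m(6) = 5.
  α_4 = 2: Horner steps 3 → 1 → 6, so m(2) = 6.
  α_5 = 4: Horner steps 3 → 0 → 4, so m(4) = 4.
Codeword c = [5, 2, 5, 6, 4] ∈ F_7^5.


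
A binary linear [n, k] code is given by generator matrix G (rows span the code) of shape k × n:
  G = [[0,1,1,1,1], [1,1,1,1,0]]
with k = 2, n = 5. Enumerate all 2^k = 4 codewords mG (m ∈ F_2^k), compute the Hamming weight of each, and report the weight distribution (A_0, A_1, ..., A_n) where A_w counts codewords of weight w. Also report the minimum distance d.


Weight distribution: A_0 = 1, A_2 = 1, A_4 = 2. Minimum distance d = 2.

Enumerate all 2^2 = 4 messages m ∈ F_2^2.
For each, compute codeword c = mG in F_2^5, then tally its weight.
  m = 00 → c = 00000, weight = 0.
  m = 10 → c = 01111, weight = 4.
  m = 01 → c = 11110, weight = 4.
  m = 11 → c = 10001, weight = 2.
Tally weights:
  weight 0: 1 codewords.
  weight 2: 1 codewords.
  weight 4: 2 codewords.
Minimum distance d = smallest w > 0 with A_w > 0 = 2.
Sanity: Σ A_w = 4 = 2^2 = 4 ✓.


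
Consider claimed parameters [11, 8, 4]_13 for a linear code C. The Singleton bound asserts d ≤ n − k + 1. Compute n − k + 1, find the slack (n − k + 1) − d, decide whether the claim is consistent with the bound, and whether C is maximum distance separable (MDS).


Singleton RHS = n − k + 1 = 4, slack = 0, bound satisfied, MDS.

Singleton bound: d ≤ n − k + 1.
Here n = 11, k = 8, so n − k + 1 = 4.
Given d = 4, check d ≤ 4: YES.
Slack = (n − k + 1) − d = 0.
The code is MDS (slack = 0).
Description: the claimed parameters are [11, 8, 4]_13; such a code would be MDS (meets Singleton bound).


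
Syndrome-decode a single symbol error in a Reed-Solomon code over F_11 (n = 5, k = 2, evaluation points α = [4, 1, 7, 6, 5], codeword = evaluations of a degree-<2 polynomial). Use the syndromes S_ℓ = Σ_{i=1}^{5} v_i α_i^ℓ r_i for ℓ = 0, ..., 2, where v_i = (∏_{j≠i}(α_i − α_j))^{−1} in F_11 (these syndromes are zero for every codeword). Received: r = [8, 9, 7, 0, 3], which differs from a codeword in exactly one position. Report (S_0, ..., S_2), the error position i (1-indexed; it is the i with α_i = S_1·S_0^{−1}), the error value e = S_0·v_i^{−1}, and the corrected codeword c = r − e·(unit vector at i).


S = (4, 9, 1), error at position 5, error magnitude e = 10, c = [8, 9, 7, 0, 4].

Step 1: column multipliers v_i = (∏_{j≠i}(α_i − α_j))^{−1} mod 11.
  i = 1 (α = 4): (4−1)(4−7)(4−6)(4−5) = 3·(−3)·(−2)·(−1) = −18 ≡ 4, so v_1 = 4^{−1} = 3 (mod 11).
  i = 2 (α = 1): (1−4)(1−7)(1−6)(1−5) = (−3)·(−6)·(−5)·(−4) = 360 ≡ 8, so v_2 = 8^{−1} = 7 (mod 11).
  i = 3 (α = 7): (7−4)(7−1)(7−6)(7−5) = 3·6·1·2 = 36 ≡ 3, so v_3 = 3^{−1} = 4 (mod 11).
  i = 4 (α = 6): (6−4)(6−1)(6−7)(6−5) = 2·5·(−1)·1 = −10 ≡ 1, so v_4 = 1^{−1} = 1 (mod 11).
  i = 5 (α = 5): (5−4)(5−1)(5−7)(5−6) = 1·4·(−2)·(−1) = 8 ≡ 8, so v_5 = 8^{−1} = 7 (mod 11).
  v = [3, 7, 4, 1, 7].
Step 2: syndromes of r = [8, 9, 7, 0, 3] (all sums mod 11).
  S_0 = Σ v_i r_i = 3·8 + 7·9 + 4·7 + 1·0 + 7·3 = 136 ≡ 4.
  S_1 = Σ v_i α_i r_i = 3·4·8 + 7·1·9 + 4·7·7 + 1·6·0 + 7·5·3 = 460 ≡ 9.
  α_i^2 mod 11 = [5, 1, 5, 3, 3].
  S_2 = Σ v_i α_i^2 r_i = 3·5·8 + 7·1·9 + 4·5·7 + 1·3·0 + 7·3·3 = 386 ≡ 1.
  S = (4, 9, 1) ≠ 0, so r is not a codeword (an error is present).
Step 3: locate the error. For a single error e at position i, S_ℓ = v_i·e·α_i^ℓ, so α_err = S_1/S_0.
  S_0^{−1} = 4^{−1} = 3 (mod 11), so α_err = 9·3 = 27 ≡ 5 = α_5. Error position i = 5.
  Consistency check: S_2/S_1 = 1·5 = 5 ≡ 5 = α_err ✓ (single-error assumption holds).
Step 4: error magnitude e = S_0/v_5 = S_0·∏_{j≠5}(α_5 − α_j) = 4·8 = 32 ≡ 10 (mod 11).
Step 5: correct position 5: c_5 = r_5 − e = 3 − 10 ≡ 4 (mod 11). Hence c = [8, 9, 7, 0, 4].
  Check: interpolating c through the α_i gives m(x) = 2 + 7·x (degree < 2) with m(α_i) = c_i for every i, so c is indeed a codeword.


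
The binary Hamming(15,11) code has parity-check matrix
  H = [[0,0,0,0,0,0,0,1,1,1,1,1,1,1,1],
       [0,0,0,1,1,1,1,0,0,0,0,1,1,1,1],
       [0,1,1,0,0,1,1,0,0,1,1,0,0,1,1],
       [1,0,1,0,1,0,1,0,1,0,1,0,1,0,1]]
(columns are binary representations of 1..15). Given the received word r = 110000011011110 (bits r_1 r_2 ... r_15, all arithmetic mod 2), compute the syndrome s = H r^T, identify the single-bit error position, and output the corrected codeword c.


s = (0, 1, 1, 0)^T, error position = 6, corrected codeword c = 110001011011110

Compute s = H r^T mod 2 one row at a time:
  s_1 = 1 + 1 + 0 + 1 + 1 + 1 + 1 + 0 = 6 ≡ 0 (mod 2).
  s_2 = 0 + 0 + 0 + 0 + 1 + 1 + 1 + 0 = 3 ≡ 1 (mod 2).
  s_3 = 1 + 0 + 0 + 0 + 0 + 1 + 1 + 0 = 3 ≡ 1 (mod 2).
  s_4 = 1 + 0 + 0 + 0 + 1 + 1 + 1 + 0 = 4 ≡ 0 (mod 2).
s = (0, 1, 1, 0)^T — this equals column 6 of H (binary 0110), so error is at position 6.
Correct: flip bit 6 of r = 110000011011110 to get c = 110001011011110.


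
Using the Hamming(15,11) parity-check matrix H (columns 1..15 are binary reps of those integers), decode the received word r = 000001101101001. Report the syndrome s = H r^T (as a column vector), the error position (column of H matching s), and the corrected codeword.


s = (0, 0, 0, 1)^T, error position = 1, corrected codeword c = 100001101101001

Compute s = H r^T mod 2 one row at a time:
  s_1 = 0 + 1 + 1 + 0 + 1 + 0 + 0 + 1 = 4 ≡ 0 (mod 2).
  s_2 = 0 + 0 + 1 + 1 + 1 + 0 + 0 + 1 = 4 ≡ 0 (mod 2).
  s_3 = 0 + 0 + 1 + 1 + 1 + 0 + 0 + 1 = 4 ≡ 0 (mod 2).
  s_4 = 0 + 0 + 0 + 1 + 1 + 0 + 0 + 1 = 3 ≡ 1 (mod 2).
s = (0, 0, 0, 1)^T — this equals column 1 of H (binary 0001), so error is at position 1.
Correct: flip bit 1 of r = 000001101101001 to get c = 100001101101001.


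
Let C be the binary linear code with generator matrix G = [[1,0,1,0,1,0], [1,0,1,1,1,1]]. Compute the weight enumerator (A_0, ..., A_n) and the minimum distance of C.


Weight distribution: A_0 = 1, A_2 = 1, A_3 = 1, A_5 = 1. Minimum distance d = 2.

Enumerate all 2^2 = 4 messages m ∈ F_2^2.
For each, compute codeword c = mG in F_2^6, then tally its weight.
  m = 00 → c = 000000, weight = 0.
  m = 10 → c = 101010, weight = 3.
  m = 01 → c = 101111, weight = 5.
  m = 11 → c = 000101, weight = 2.
Tally weights:
  weight 0: 1 codewords.
  weight 2: 1 codewords.
  weight 3: 1 codewords.
  weight 5: 1 codewords.
Minimum distance d = smallest w > 0 with A_w > 0 = 2.
Sanity: Σ A_w = 4 = 2^2 = 4 ✓.


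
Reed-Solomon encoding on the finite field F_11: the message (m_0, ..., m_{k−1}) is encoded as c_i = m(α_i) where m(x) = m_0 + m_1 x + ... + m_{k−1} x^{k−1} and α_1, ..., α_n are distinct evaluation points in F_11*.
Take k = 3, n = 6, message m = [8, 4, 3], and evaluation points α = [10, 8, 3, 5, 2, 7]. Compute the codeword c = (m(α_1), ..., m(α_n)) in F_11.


c = [7, 1, 3, 4, 6, 7]

Message polynomial: m(x) = 8 + 4·x + 3·x^2 (mod 11).
For each evaluation point α_i, compute m(α_i) mod 11:
  α_1 = 10: Horner steps 3 → 1 → 7, so m(10) = 7.
  α_2 = 8: Horner steps 3 → 6 → 1, so m(8) = 1.
  α_3 = 3: Horner steps 3 → 2 → 3, so m(3) = 3.
  α_4 = 5: Horner steps 3 → 8 → 4, so m(5) = 4.
  α_5 = 2: Horner steps 3 → 10 → 6, so m(2) = 6.
  α_6 = 7: Horner steps 3 → 3 → 7, so m(7) = 7.
Codeword c = [7, 1, 3, 4, 6, 7] ∈ F_11^6.


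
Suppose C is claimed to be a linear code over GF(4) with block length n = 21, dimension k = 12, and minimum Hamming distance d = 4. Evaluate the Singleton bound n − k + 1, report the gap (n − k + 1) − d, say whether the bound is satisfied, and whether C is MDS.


Singleton RHS = n − k + 1 = 10, slack = 6, bound satisfied, not MDS.

Singleton bound: d ≤ n − k + 1.
Here n = 21, k = 12, so n − k + 1 = 10.
Given d = 4, check d ≤ 10: YES.
Slack = (n − k + 1) − d = 6.
The code is NOT MDS (slack = 6 > 0).
Description: the claimed parameters are [21, 12, 4]_4; such a code would be non-MDS.


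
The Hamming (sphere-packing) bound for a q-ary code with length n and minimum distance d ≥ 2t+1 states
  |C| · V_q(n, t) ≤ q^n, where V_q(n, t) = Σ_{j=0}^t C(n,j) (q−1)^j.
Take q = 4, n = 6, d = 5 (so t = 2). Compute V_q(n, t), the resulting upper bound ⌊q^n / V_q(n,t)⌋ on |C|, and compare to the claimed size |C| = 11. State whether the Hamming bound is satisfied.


V_q(n, t) = 154, q^n = 4096, Hamming bound = 26, |C| = 11 ≤ bound (satisfied).

Step 1: Compute V_q(n, t) = Σ_{j=0}^2 C(n, j) (q−1)^j.
  j = 0: C(6,0)·(3)^0 = 1·1 = 1.
  j = 1: C(6,1)·(3)^1 = 6·3 = 18.
  j = 2: C(6,2)·(3)^2 = 15·9 = 135.
  V_q(n, t) = 1 + 18 + 135 = 154.
Step 2: q^n = 4^6 = 4096.
Step 3: Hamming bound ⌊q^n / V_q(n,t)⌋ = ⌊4096/154⌋ = 26.
Step 4: Compare |C| = 11 to 26: satisfied.
The claimed |C| lies below the Hamming bound.


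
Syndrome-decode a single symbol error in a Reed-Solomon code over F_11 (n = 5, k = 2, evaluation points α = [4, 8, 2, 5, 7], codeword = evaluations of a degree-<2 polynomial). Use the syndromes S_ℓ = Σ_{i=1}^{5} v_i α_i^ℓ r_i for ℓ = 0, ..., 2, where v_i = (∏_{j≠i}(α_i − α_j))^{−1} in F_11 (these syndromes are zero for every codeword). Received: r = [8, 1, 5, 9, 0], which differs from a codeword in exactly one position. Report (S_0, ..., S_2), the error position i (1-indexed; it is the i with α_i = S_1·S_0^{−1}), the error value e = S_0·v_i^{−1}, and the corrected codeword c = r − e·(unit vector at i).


S = (8, 5, 10), error at position 3, error magnitude e = 10, c = [8, 1, 6, 9, 0].

Step 1: column multipliers v_i = (∏_{j≠i}(α_i − α_j))^{−1} mod 11.
  i = 1 (α = 4): (4−8)(4−2)(4−5)(4−7) = (−4)·2·(−1)·(−3) = −24 ≡ 9, so v_1 = 9^{−1} = 5 (mod 11).
  i = 2 (α = 8): (8−4)(8−2)(8−5)(8−7) = 4·6·3·1 = 72 ≡ 6, so v_2 = 6^{−1} = 2 (mod 11).
  i = 3 (α = 2): (2−4)(2−8)(2−5)(2−7) = (−2)·(−6)·(−3)·(−5) = 180 ≡ 4, so v_3 = 4^{−1} = 3 (mod 11).
  i = 4 (α = 5): (5−4)(5−8)(5−2)(5−7) = 1·(−3)·3·(−2) = 18 ≡ 7, so v_4 = 7^{−1} = 8 (mod 11).
  i = 5 (α = 7): (7−4)(7−8)(7−2)(7−5) = 3·(−1)·5·2 = −30 ≡ 3, so v_5 = 3^{−1} = 4 (mod 11).
  v = [5, 2, 3, 8, 4].
Step 2: syndromes of r = [8, 1, 5, 9, 0] (all sums mod 11).
  S_0 = Σ v_i r_i = 5·8 + 2·1 + 3·5 + 8·9 + 4·0 = 129 ≡ 8.
  S_1 = Σ v_i α_i r_i = 5·4·8 + 2·8·1 + 3·2·5 + 8·5·9 + 4·7·0 = 566 ≡ 5.
  α_i^2 mod 11 = [5, 9, 4, 3, 5].
  S_2 = Σ v_i α_i^2 r_i = 5·5·8 + 2·9·1 + 3·4·5 + 8·3·9 + 4·5·0 = 494 ≡ 10.
  S = (8, 5, 10) ≠ 0, so r is not a codeword (an error is present).
Step 3: locate the error. For a single error e at position i, S_ℓ = v_i·e·α_i^ℓ, so α_err = S_1/S_0.
  S_0^{−1} = 8^{−1} = 7 (mod 11), so α_err = 5·7 = 35 ≡ 2 = α_3. Error position i = 3.
  Consistency check: S_2/S_1 = 10·9 = 90 ≡ 2 = α_err ✓ (single-error assumption holds).
Step 4: error magnitude e = S_0/v_3 = S_0·∏_{j≠3}(α_3 − α_j) = 8·4 = 32 ≡ 10 (mod 11).
Step 5: correct position 3: c_3 = r_3 − e = 5 − 10 ≡ 6 (mod 11). Hence c = [8, 1, 6, 9, 0].
  Check: interpolating c through the α_i gives m(x) = 4 + 1·x (degree < 2) with m(α_i) = c_i for every i, so c is indeed a codeword.


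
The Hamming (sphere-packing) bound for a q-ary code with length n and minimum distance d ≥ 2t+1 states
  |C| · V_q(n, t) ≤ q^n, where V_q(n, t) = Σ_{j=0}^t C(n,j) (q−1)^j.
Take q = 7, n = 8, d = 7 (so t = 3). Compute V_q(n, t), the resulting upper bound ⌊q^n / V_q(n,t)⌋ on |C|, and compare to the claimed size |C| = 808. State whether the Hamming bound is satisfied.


V_q(n, t) = 13153, q^n = 5764801, Hamming bound = 438, |C| = 808 > bound (violated).

Step 1: Compute V_q(n, t) = Σ_{j=0}^3 C(n, j) (q−1)^j.
  j = 0: C(8,0)·(6)^0 = 1·1 = 1.
  j = 1: C(8,1)·(6)^1 = 8·6 = 48.
  j = 2: C(8,2)·(6)^2 = 28·36 = 1008.
  j = 3: C(8,3)·(6)^3 = 56·216 = 12096.
  V_q(n, t) = 1 + 48 + 1008 + 12096 = 13153.
Step 2: q^n = 7^8 = 5764801.
Step 3: Hamming bound ⌊q^n / V_q(n,t)⌋ = ⌊5764801/13153⌋ = 438.
Step 4: Compare |C| = 808 to 438: violated.
The claimed |C| lies above the Hamming bound, so no 7-ary code of length 8 with d ≥ 7 can have 808 codewords.


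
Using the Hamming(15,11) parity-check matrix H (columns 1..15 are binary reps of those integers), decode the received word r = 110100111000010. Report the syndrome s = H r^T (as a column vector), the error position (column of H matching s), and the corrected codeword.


s = (1, 1, 1, 1)^T, error position = 15, corrected codeword c = 110100111000011

Compute s = H r^T mod 2 one row at a time:
  s_1 = 1 + 1 + 0 + 0 + 0 + 0 + 1 + 0 = 3 ≡ 1 (mod 2).
  s_2 = 1 + 0 + 0 + 1 + 0 + 0 + 1 + 0 = 3 ≡ 1 (mod 2).
  s_3 = 1 + 0 + 0 + 1 + 0 + 0 + 1 + 0 = 3 ≡ 1 (mod 2).
  s_4 = 1 + 0 + 0 + 1 + 1 + 0 + 0 + 0 = 3 ≡ 1 (mod 2).
s = (1, 1, 1, 1)^T — this equals column 15 of H (binary 1111), so error is at position 15.
Correct: flip bit 15 of r = 110100111000010 to get c = 110100111000011.


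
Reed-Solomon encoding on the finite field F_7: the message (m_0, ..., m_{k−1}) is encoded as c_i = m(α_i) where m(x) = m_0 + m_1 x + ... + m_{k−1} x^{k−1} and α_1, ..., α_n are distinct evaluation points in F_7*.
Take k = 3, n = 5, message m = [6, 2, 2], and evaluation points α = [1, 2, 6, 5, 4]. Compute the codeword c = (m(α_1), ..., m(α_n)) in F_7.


c = [3, 4, 6, 3, 4]

Message polynomial: m(x) = 6 + 2·x + 2·x^2 (mod 7).
For each evaluation point α_i, compute m(α_i) mod 7:
  α_1 = 1: Horner steps 2 → 4 → 3, so m(1) = 3.
  α_2 = 2: Horner steps 2 → 6 → 4, so m(2) = 4.
  α_3 = 6: Horner steps 2 → 0 → 6, so m(6) = 6.
  α_4 = 5: Horner steps 2 → 5 → 3, so m(5) = 3.
  α_5 = 4: Horner steps 2 → 3 → 4, so m(4) = 4.
Codeword c = [3, 4, 6, 3, 4] ∈ F_7^5.


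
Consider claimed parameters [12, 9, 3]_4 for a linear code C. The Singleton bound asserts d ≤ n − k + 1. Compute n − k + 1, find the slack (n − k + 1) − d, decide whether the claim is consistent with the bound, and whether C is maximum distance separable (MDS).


Singleton RHS = n − k + 1 = 4, slack = 1, bound satisfied, not MDS.

Singleton bound: d ≤ n − k + 1.
Here n = 12, k = 9, so n − k + 1 = 4.
Given d = 3, check d ≤ 4: YES.
Slack = (n − k + 1) − d = 1.
The code is NOT MDS (slack = 1 > 0).
Description: the claimed parameters are [12, 9, 3]_4; such a code would be non-MDS.


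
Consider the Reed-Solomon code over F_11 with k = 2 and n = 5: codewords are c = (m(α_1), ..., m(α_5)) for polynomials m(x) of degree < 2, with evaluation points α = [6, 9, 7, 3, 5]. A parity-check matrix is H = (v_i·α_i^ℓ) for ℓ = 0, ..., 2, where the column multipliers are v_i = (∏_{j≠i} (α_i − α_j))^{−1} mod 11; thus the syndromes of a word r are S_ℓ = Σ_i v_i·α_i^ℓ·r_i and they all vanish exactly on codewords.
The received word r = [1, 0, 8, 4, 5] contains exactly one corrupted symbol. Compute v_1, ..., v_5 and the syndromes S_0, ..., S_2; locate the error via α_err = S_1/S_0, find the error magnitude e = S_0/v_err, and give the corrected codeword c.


S = (2, 6, 7), error at position 4, error magnitude e = 2, c = [1, 0, 8, 2, 5].

Step 1: column multipliers v_i = (∏_{j≠i}(α_i − α_j))^{−1} mod 11.
  i = 1 (α = 6): (6−9)(6−7)(6−3)(6−5) = (−3)·(−1)·3·1 = 9 ≡ 9, so v_1 = 9^{−1} = 5 (mod 11).
  i = 2 (α = 9): (9−6)(9−7)(9−3)(9−5) = 3·2·6·4 = 144 ≡ 1, so v_2 = 1^{−1} = 1 (mod 11).
  i = 3 (α = 7): (7−6)(7−9)(7−3)(7−5) = 1·(−2)·4·2 = −16 ≡ 6, so v_3 = 6^{−1} = 2 (mod 11).
  i = 4 (α = 3): (3−6)(3−9)(3−7)(3−5) = (−3)·(−6)·(−4)·(−2) = 144 ≡ 1, so v_4 = 1^{−1} = 1 (mod 11).
  i = 5 (α = 5): (5−6)(5−9)(5−7)(5−3) = (−1)·(−4)·(−2)·2 = −16 ≡ 6, so v_5 = 6^{−1} = 2 (mod 11).
  v = [5, 1, 2, 1, 2].
Step 2: syndromes of r = [1, 0, 8, 4, 5] (all sums mod 11).
  S_0 = Σ v_i r_i = 5·1 + 1·0 + 2·8 + 1·4 + 2·5 = 35 ≡ 2.
  S_1 = Σ v_i α_i r_i = 5·6·1 + 1·9·0 + 2·7·8 + 1·3·4 + 2·5·5 = 204 ≡ 6.
  α_i^2 mod 11 = [3, 4, 5, 9, 3].
  S_2 = Σ v_i α_i^2 r_i = 5·3·1 + 1·4·0 + 2·5·8 + 1·9·4 + 2·3·5 = 161 ≡ 7.
  S = (2, 6, 7) ≠ 0, so r is not a codeword (an error is present).
Step 3: locate the error. For a single error e at position i, S_ℓ = v_i·e·α_i^ℓ, so α_err = S_1/S_0.
  S_0^{−1} = 2^{−1} = 6 (mod 11), so α_err = 6·6 = 36 ≡ 3 = α_4. Error position i = 4.
  Consistency check: S_2/S_1 = 7·2 = 14 ≡ 3 = α_err ✓ (single-error assumption holds).
Step 4: error magnitude e = S_0/v_4 = S_0·∏_{j≠4}(α_4 − α_j) = 2·1 = 2 ≡ 2 (mod 11).
Step 5: correct position 4: c_4 = r_4 − e = 4 − 2 ≡ 2 (mod 11). Hence c = [1, 0, 8, 2, 5].
  Check: interpolating c through the α_i gives m(x) = 3 + 7·x (degree < 2) with m(α_i) = c_i for every i, so c is indeed a codeword.


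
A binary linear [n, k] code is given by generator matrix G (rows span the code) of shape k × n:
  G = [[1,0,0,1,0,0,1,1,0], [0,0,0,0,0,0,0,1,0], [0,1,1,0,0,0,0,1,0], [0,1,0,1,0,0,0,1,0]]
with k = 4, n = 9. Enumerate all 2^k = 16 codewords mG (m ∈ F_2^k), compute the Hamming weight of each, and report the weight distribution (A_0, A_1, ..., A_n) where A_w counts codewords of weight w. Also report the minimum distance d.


Weight distribution: A_0 = 1, A_1 = 1, A_2 = 3, A_3 = 6, A_4 = 3, A_5 = 1, A_6 = 1. Minimum distance d = 1.

Enumerate all 2^4 = 16 messages m ∈ F_2^4.
For each, compute codeword c = mG in F_2^9, then tally its weight.
  m = 0000 → c = 000000000, weight = 0.
  m = 1000 → c = 100100110, weight = 4.
  m = 0100 → c = 000000010, weight = 1.
  m = 1100 → c = 100100100, weight = 3.
  m = 0010 → c = 011000010, weight = 3.
  m = 1010 → c = 111100100, weight = 5.
  m = 0110 → c = 011000000, weight = 2.
  m = 1110 → c = 111100110, weight = 6.
  m = 0001 → c = 010100010, weight = 3.
  m = 1001 → c = 110000100, weight = 3.
  m = 0101 → c = 010100000, weight = 2.
  m = 1101 → c = 110000110, weight = 4.
  m = 0011 → c = 001100000, weight = 2.
  m = 1011 → c = 101000110, weight = 4.
  m = 0111 → c = 001100010, weight = 3.
  m = 1111 → c = 101000100, weight = 3.
Tally weights:
  weight 0: 1 codewords.
  weight 1: 1 codewords.
  weight 2: 3 codewords.
  weight 3: 6 codewords.
  weight 4: 3 codewords.
  weight 5: 1 codewords.
  weight 6: 1 codewords.
Minimum distance d = smallest w > 0 with A_w > 0 = 1.
Sanity: Σ A_w = 16 = 2^4 = 16 ✓.


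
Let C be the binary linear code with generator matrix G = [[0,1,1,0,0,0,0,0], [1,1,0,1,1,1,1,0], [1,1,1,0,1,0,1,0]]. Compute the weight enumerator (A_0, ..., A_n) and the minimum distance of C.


Weight distribution: A_0 = 1, A_2 = 1, A_3 = 3, A_5 = 1, A_6 = 2. Minimum distance d = 2.

Enumerate all 2^3 = 8 messages m ∈ F_2^3.
For each, compute codeword c = mG in F_2^8, then tally its weight.
  m = 000 → c = 00000000, weight = 0.
  m = 100 → c = 01100000, weight = 2.
  m = 010 → c = 11011110, weight = 6.
  m = 110 → c = 10111110, weight = 6.
  m = 001 → c = 11101010, weight = 5.
  m = 101 → c = 10001010, weight = 3.
  m = 011 → c = 00110100, weight = 3.
  m = 111 → c = 01010100, weight = 3.
Tally weights:
  weight 0: 1 codewords.
  weight 2: 1 codewords.
  weight 3: 3 codewords.
  weight 5: 1 codewords.
  weight 6: 2 codewords.
Minimum distance d = smallest w > 0 with A_w > 0 = 2.
Sanity: Σ A_w = 8 = 2^3 = 8 ✓.


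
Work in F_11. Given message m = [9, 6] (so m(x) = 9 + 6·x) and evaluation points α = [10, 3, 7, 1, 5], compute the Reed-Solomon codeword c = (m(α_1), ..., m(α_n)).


c = [3, 5, 7, 4, 6]

Message polynomial: m(x) = 9 + 6·x (mod 11).
For each evaluation point α_i, compute m(α_i) mod 11:
  α_1 = 10: Horner steps 6 → 3, so m(10) = 3.
  α_2 = 3: Horner steps 6 → 5, so m(3) = 5.
  α_3 = 7: Horner steps 6 → 7, so m(7) = 7.
  α_4 = 1: Horner steps 6 → 4, so m(1) = 4.
  α_5 = 5: Horner steps 6 → 6, so m(5) = 6.
Codeword c = [3, 5, 7, 4, 6] ∈ F_11^5.


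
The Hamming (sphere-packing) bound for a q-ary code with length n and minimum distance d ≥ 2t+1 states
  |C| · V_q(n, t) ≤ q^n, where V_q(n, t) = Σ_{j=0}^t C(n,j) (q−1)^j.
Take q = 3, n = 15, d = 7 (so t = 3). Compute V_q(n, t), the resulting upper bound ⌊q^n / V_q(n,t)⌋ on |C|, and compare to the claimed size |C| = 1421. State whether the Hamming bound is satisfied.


V_q(n, t) = 4091, q^n = 14348907, Hamming bound = 3507, |C| = 1421 ≤ bound (satisfied).

Step 1: Compute V_q(n, t) = Σ_{j=0}^3 C(n, j) (q−1)^j.
  j = 0: C(15,0)·(2)^0 = 1·1 = 1.
  j = 1: C(15,1)·(2)^1 = 15·2 = 30.
  j = 2: C(15,2)·(2)^2 = 105·4 = 420.
  j = 3: C(15,3)·(2)^3 = 455·8 = 3640.
  V_q(n, t) = 1 + 30 + 420 + 3640 = 4091.
Step 2: q^n = 3^15 = 14348907.
Step 3: Hamming bound ⌊q^n / V_q(n,t)⌋ = ⌊14348907/4091⌋ = 3507.
Step 4: Compare |C| = 1421 to 3507: satisfied.
The claimed |C| lies below the Hamming bound.


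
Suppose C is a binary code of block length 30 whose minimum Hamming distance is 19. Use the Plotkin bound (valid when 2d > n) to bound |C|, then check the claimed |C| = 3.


Plotkin bound M ≤ 4; given |C| = 3 ≤ bound (satisfied).

Check applicability: 2d = 38, n = 30.
2d − n = 8 > 0, so Plotkin applies.
Compute d/(2d−n) = 19/8 ≈ 2.3750.
⌊d/(2d−n)⌋ = 2.
Plotkin bound: M ≤ 2·2 = 4.
Given |C| = 3, check: satisfied.
This |C| is below the Plotkin bound.


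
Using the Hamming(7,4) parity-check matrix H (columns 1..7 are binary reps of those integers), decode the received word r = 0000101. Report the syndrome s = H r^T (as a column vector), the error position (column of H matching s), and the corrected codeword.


s = (0, 1, 0)^T, error position = 2, corrected codeword c = 0100101

Compute s = H r^T mod 2 one row at a time:
  s_1 = 0 + 1 + 0 + 1 = 2 ≡ 0 (mod 2).
  s_2 = 0 + 0 + 0 + 1 = 1 ≡ 1 (mod 2).
  s_3 = 0 + 0 + 1 + 1 = 2 ≡ 0 (mod 2).
s = (0, 1, 0)^T — this equals column 2 of H (binary 010), so error is at position 2.
Correct: flip bit 2 of r = 0000101 to get c = 0100101.


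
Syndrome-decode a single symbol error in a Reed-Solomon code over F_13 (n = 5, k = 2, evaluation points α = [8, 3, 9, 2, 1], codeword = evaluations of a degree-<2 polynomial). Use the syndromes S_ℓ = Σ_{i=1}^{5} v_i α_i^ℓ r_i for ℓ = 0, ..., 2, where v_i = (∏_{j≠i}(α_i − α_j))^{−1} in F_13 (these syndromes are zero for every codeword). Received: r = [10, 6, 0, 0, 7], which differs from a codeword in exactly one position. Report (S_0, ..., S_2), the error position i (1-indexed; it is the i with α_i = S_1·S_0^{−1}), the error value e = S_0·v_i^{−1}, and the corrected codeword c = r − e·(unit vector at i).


S = (8, 7, 11), error at position 3, error magnitude e = 10, c = [10, 6, 3, 0, 7].

Step 1: column multipliers v_i = (∏_{j≠i}(α_i − α_j))^{−1} mod 13.
  i = 1 (α = 8): (8−3)(8−9)(8−2)(8−1) = 5·(−1)·6·7 = −210 ≡ 11, so v_1 = 11^{−1} = 6 (mod 13).
  i = 2 (α = 3): (3−8)(3−9)(3−2)(3−1) = (−5)·(−6)·1·2 = 60 ≡ 8, so v_2 = 8^{−1} = 5 (mod 13).
  i = 3 (α = 9): (9−8)(9−3)(9−2)(9−1) = 1·6·7·8 = 336 ≡ 11, so v_3 = 11^{−1} = 6 (mod 13).
  i = 4 (α = 2): (2−8)(2−3)(2−9)(2−1) = (−6)·(−1)·(−7)·1 = −42 ≡ 10, so v_4 = 10^{−1} = 4 (mod 13).
  i = 5 (α = 1): (1−8)(1−3)(1−9)(1−2) = (−7)·(−2)·(−8)·(−1) = 112 ≡ 8, so v_5 = 8^{−1} = 5 (mod 13).
  v = [6, 5, 6, 4, 5].
Step 2: syndromes of r = [10, 6, 0, 0, 7] (all sums mod 13).
  S_0 = Σ v_i r_i = 6·10 + 5·6 + 6·0 + 4·0 + 5·7 = 125 ≡ 8.
  S_1 = Σ v_i α_i r_i = 6·8·10 + 5·3·6 + 6·9·0 + 4·2·0 + 5·1·7 = 605 ≡ 7.
  α_i^2 mod 13 = [12, 9, 3, 4, 1].
  S_2 = Σ v_i α_i^2 r_i = 6·12·10 + 5·9·6 + 6·3·0 + 4·4·0 + 5·1·7 = 1025 ≡ 11.
  S = (8, 7, 11) ≠ 0, so r is not a codeword (an error is present).
Step 3: locate the error. For a single error e at position i, S_ℓ = v_i·e·α_i^ℓ, so α_err = S_1/S_0.
  S_0^{−1} = 8^{−1} = 5 (mod 13), so α_err = 7·5 = 35 ≡ 9 = α_3. Error position i = 3.
  Consistency check: S_2/S_1 = 11·2 = 22 ≡ 9 = α_err ✓ (single-error assumption holds).
Step 4: error magnitude e = S_0/v_3 = S_0·∏_{j≠3}(α_3 − α_j) = 8·11 = 88 ≡ 10 (mod 13).
Step 5: correct position 3: c_3 = r_3 − e = 0 − 10 ≡ 3 (mod 13). Hence c = [10, 6, 3, 0, 7].
  Check: interpolating c through the α_i gives m(x) = 1 + 6·x (degree < 2) with m(α_i) = c_i for every i, so c is indeed a codeword.


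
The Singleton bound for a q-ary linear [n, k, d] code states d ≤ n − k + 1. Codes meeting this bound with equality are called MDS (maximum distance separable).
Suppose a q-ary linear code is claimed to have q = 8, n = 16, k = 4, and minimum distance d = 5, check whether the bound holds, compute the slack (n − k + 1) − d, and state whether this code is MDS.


Singleton RHS = n − k + 1 = 13, slack = 8, bound satisfied, not MDS.

Singleton bound: d ≤ n − k + 1.
Here n = 16, k = 4, so n − k + 1 = 13.
Given d = 5, check d ≤ 13: YES.
Slack = (n − k + 1) − d = 8.
The code is NOT MDS (slack = 8 > 0).
Description: the claimed parameters are [16, 4, 5]_8; such a code would be non-MDS.
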